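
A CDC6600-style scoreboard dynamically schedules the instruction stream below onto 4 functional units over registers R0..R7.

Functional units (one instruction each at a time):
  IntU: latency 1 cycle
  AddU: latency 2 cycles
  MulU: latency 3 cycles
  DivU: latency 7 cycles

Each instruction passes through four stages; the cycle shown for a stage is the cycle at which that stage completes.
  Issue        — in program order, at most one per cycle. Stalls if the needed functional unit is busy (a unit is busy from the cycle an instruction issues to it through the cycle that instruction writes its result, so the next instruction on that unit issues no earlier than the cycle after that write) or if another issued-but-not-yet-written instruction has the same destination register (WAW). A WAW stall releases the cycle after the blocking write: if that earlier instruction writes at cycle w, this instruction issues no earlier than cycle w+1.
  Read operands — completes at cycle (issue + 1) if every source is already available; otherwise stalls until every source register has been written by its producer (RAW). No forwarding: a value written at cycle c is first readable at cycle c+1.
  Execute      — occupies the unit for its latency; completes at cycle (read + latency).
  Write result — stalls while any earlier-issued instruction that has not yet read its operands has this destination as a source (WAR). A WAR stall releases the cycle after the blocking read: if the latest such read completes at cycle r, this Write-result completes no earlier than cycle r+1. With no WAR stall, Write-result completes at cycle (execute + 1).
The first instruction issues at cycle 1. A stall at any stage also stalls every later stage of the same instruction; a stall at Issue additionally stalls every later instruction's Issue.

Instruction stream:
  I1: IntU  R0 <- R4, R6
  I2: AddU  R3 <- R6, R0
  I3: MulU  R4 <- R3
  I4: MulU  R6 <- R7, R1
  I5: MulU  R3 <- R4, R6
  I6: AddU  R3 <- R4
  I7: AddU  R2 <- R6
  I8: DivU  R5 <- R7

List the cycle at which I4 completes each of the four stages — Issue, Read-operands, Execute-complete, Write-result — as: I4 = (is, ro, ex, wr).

I4 = (14, 15, 18, 19)

1) issue 1, read 2, done 3, write 4
2) issue 2, read 5, done 7, write 8  <RAW R0: wait I1 write@4>
3) issue 3, read 9, done 12, write 13  <RAW R3: wait I2 write@8>
4) issue 14, read 15, done 18, write 19  <struct: MulU busy until I3 writes@13>
5) issue 20, read 21, done 24, write 25  <struct: MulU busy until I4 writes@19>
6) issue 26, read 27, done 29, write 30  <WAW R3: wait I5 write@25>
7) issue 31, read 32, done 34, write 35  <struct: AddU busy until I6 writes@30>
8) issue 32, read 33, done 40, write 41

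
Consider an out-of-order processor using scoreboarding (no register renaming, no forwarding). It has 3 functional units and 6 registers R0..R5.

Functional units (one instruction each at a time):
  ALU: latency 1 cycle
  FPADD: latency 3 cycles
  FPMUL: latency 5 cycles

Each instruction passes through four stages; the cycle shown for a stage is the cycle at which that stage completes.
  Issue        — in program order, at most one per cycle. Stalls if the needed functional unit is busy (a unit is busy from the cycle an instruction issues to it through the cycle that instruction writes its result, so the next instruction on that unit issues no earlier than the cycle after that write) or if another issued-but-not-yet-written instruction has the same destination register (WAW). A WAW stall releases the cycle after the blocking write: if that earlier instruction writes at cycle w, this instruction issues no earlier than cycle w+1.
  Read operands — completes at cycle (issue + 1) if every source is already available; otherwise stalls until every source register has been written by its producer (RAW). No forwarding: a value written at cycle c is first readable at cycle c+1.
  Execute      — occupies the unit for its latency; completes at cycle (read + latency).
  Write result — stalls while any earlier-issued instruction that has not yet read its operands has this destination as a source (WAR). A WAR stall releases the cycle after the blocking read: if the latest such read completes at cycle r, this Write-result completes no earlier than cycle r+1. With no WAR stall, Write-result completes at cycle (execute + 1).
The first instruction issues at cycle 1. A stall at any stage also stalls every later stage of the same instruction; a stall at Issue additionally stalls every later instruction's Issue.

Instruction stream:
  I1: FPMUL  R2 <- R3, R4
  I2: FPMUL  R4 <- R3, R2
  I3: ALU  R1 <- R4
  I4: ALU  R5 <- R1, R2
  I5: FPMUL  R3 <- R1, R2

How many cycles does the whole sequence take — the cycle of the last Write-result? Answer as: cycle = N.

cycle = 28

I1: IS=1 RO=2 EX=7 WR=8
I2: IS=9 RO=10 EX=15 WR=16  [struct: FPMUL busy until I1 writes@8]
I3: IS=10 RO=17 EX=18 WR=19  [RAW R4: wait I2 write@16]
I4: IS=20 RO=21 EX=22 WR=23  [struct: ALU busy until I3 writes@19]
I5: IS=21 RO=22 EX=27 WR=28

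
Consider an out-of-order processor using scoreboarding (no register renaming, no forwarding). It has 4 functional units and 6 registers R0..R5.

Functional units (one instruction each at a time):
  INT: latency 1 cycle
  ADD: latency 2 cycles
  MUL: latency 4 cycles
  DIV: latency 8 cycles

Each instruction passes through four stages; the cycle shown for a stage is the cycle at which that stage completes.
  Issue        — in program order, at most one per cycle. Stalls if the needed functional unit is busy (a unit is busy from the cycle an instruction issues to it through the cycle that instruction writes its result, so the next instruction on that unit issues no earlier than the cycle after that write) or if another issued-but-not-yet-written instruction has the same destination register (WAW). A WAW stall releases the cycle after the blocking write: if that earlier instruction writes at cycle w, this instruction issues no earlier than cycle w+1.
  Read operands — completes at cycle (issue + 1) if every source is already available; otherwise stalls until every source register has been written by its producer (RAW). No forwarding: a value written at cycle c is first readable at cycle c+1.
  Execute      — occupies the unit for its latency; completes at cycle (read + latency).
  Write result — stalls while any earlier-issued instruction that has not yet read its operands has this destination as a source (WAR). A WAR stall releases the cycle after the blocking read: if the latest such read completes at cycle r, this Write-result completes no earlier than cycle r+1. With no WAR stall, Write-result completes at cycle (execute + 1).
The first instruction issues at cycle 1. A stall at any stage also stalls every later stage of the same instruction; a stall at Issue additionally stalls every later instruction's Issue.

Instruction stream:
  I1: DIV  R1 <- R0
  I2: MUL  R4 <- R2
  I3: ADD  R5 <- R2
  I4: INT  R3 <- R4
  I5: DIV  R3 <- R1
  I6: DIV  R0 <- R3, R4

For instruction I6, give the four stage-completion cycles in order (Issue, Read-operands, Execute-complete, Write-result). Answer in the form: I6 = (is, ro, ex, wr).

I6 = (23, 24, 32, 33)

t=1  issue I1 (DIV)
t=2  I1 read-ops; issue I2 (MUL)
t=3  I2 read-ops; issue I3 (ADD)
t=4  I3 read-ops; issue I4 (INT)
t=6  I3 finished on ADD
t=7  I2 finished on MUL; I3→R5
t=8  I2→R4
t=9  I4 read-ops
t=10  I1 finished on DIV; I4 finished on INT
t=11  I1→R1; I4→R3
t=12  issue I5 (DIV)
t=13  I5 read-ops
t=21  I5 finished on DIV
t=22  I5→R3
t=23  issue I6 (DIV)
t=24  I6 read-ops
t=32  I6 finished on DIV
t=33  I6→R0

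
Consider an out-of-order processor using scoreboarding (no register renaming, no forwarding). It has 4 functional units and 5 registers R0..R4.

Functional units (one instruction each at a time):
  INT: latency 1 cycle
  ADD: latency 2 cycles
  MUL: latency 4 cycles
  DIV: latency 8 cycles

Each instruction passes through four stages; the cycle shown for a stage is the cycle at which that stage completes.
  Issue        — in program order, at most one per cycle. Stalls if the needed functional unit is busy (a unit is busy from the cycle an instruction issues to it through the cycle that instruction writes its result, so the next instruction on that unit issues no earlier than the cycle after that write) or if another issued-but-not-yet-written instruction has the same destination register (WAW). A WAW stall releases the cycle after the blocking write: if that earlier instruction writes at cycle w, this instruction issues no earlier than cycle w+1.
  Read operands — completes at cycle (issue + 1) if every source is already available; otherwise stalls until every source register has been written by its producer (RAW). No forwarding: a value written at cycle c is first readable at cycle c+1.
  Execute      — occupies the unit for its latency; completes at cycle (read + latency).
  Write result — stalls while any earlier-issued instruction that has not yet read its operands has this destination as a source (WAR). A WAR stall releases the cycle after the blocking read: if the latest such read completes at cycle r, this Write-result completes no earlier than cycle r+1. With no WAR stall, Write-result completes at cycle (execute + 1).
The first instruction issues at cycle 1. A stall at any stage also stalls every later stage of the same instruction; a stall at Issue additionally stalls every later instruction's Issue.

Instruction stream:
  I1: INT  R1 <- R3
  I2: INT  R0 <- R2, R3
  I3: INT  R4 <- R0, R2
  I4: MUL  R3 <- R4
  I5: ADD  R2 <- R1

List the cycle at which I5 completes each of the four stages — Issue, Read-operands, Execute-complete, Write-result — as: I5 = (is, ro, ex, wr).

[1] I1 issues→INT
[2] I1 reads
[3] I1 exec-done
[4] I1 writes R1
[5] I2 issues→INT
[6] I2 reads
[7] I2 exec-done
[8] I2 writes R0
[9] I3 issues→INT
[10] I3 reads · I4 issues→MUL
[11] I3 exec-done · I5 issues→ADD
[12] I3 writes R4 · I5 reads
[13] I4 reads
[14] I5 exec-done
[15] I5 writes R2
[17] I4 exec-done
[18] I4 writes R3

I5 = (11, 12, 14, 15)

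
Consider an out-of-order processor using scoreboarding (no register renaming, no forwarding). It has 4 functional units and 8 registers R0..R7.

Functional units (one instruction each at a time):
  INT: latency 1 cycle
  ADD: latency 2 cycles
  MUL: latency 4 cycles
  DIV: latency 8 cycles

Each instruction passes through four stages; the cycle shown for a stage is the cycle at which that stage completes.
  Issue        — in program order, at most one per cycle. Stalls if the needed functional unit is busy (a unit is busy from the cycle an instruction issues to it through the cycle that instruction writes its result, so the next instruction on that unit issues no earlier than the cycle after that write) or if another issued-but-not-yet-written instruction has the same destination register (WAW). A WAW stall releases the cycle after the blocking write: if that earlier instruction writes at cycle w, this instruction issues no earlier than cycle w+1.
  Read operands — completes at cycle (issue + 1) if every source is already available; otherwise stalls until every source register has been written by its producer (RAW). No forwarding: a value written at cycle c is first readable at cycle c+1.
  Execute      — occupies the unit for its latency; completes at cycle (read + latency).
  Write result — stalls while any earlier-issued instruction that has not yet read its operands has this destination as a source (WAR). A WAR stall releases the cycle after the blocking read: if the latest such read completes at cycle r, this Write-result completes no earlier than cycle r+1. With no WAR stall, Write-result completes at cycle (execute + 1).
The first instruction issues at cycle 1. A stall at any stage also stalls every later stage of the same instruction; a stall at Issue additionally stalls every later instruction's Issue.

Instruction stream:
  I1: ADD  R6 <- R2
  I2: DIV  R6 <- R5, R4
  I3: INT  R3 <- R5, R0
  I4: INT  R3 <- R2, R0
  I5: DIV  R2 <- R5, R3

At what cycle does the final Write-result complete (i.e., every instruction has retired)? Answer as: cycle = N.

I1  is:1  ro:2  ex:4  wr:5
I2  is:6  ro:7  ex:15  wr:16  — WAW R6: wait I1 write@5
I3  is:7  ro:8  ex:9  wr:10
I4  is:11  ro:12  ex:13  wr:14  — struct: INT busy until I3 writes@10
I5  is:17  ro:18  ex:26  wr:27  — struct: DIV busy until I2 writes@16

cycle = 27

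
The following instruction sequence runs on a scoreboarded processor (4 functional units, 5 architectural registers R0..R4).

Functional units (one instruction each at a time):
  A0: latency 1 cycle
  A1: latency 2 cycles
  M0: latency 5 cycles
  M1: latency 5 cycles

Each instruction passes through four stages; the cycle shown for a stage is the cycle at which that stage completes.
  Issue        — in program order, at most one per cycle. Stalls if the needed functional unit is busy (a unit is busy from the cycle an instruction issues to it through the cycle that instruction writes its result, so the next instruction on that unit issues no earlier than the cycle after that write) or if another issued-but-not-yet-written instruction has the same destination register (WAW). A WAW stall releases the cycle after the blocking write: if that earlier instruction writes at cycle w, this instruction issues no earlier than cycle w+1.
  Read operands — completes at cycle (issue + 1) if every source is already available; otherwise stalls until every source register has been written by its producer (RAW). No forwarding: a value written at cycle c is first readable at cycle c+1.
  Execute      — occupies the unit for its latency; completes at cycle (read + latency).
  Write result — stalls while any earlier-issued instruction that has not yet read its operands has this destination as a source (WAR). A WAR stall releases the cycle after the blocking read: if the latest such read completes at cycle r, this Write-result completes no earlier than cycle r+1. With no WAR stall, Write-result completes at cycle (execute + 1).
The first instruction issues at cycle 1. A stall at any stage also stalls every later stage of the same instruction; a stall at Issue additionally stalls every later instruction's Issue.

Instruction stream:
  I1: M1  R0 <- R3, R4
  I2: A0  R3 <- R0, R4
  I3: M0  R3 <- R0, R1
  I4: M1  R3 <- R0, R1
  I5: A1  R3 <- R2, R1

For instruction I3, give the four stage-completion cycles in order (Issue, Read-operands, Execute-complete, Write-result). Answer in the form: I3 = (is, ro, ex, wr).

t=1  I1→M1
t=2  I1 RO, I2→A0
t=7  I1 EX
t=8  I1 WR R0
t=9  I2 RO
t=10  I2 EX
t=11  I2 WR R3
t=12  I3→M0
t=13  I3 RO
t=18  I3 EX
t=19  I3 WR R3
t=20  I4→M1
t=21  I4 RO
t=26  I4 EX
t=27  I4 WR R3
t=28  I5→A1
t=29  I5 RO
t=31  I5 EX
t=32  I5 WR R3

I3 = (12, 13, 18, 19)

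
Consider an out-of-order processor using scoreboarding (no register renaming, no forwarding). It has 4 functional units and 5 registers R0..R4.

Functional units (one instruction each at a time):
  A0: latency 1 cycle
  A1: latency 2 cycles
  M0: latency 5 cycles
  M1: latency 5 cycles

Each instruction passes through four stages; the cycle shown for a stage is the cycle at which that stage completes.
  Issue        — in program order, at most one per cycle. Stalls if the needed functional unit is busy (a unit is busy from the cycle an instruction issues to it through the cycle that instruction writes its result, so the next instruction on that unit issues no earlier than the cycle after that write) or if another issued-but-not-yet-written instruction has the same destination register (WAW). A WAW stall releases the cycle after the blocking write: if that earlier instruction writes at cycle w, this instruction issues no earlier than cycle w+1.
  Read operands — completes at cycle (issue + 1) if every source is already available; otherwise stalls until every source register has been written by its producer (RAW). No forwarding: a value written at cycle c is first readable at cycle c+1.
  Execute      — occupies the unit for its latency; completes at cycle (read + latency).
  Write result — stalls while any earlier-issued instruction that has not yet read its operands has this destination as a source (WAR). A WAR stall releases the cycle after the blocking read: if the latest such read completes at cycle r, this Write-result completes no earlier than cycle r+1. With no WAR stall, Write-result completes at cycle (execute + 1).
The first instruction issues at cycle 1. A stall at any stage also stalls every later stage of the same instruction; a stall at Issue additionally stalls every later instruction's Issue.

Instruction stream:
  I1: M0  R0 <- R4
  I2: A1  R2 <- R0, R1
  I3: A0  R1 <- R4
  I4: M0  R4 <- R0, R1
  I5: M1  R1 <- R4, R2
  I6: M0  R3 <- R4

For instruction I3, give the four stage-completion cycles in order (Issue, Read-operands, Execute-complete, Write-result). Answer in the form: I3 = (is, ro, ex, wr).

I3 = (3, 4, 5, 10)

  I1 | 1 | 2 | 7 | 8
  I2 | 2 | 9 | 11 | 12   RAW R0: wait I1 write@8
  I3 | 3 | 4 | 5 | 10   WAR R1: wait I2 read@9
  I4 | 9 | 11 | 16 | 17   struct: M0 busy until I1 writes@8 · RAW R1: wait I3 write@10
  I5 | 11 | 18 | 23 | 24   WAW R1: wait I3 write@10 · RAW R4: wait I4 write@17
  I6 | 18 | 19 | 24 | 25   struct: M0 busy until I4 writes@17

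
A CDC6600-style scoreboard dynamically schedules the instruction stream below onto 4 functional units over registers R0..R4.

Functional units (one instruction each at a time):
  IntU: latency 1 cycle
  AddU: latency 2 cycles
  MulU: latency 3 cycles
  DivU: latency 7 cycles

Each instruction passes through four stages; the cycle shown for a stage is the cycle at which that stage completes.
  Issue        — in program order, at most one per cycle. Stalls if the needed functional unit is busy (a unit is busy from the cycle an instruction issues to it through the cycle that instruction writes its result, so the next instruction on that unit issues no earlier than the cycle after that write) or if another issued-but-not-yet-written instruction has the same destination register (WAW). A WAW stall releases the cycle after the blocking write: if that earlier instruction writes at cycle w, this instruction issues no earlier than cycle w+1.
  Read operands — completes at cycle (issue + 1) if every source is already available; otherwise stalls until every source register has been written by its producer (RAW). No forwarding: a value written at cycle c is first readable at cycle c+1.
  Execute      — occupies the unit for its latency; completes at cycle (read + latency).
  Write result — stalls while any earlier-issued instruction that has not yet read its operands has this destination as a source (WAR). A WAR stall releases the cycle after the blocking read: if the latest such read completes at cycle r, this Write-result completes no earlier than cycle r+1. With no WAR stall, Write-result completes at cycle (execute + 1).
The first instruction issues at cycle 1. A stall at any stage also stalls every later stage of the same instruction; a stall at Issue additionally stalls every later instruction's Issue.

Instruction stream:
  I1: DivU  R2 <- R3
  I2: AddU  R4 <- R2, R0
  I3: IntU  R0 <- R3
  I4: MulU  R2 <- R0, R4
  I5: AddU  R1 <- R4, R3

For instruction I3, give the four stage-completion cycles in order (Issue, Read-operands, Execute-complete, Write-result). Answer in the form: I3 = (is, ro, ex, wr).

I3 = (3, 4, 5, 12)

c1: issue I1 (DivU)
c2: I1 read-ops; issue I2 (AddU)
c3: issue I3 (IntU)
c4: I3 read-ops
c5: I3 finished on IntU
c9: I1 finished on DivU
c10: I1→R2
c11: I2 read-ops; issue I4 (MulU)
c12: I3→R0
c13: I2 finished on AddU
c14: I2→R4
c15: I4 read-ops; issue I5 (AddU)
c16: I5 read-ops
c18: I4 finished on MulU; I5 finished on AddU
c19: I4→R2; I5→R1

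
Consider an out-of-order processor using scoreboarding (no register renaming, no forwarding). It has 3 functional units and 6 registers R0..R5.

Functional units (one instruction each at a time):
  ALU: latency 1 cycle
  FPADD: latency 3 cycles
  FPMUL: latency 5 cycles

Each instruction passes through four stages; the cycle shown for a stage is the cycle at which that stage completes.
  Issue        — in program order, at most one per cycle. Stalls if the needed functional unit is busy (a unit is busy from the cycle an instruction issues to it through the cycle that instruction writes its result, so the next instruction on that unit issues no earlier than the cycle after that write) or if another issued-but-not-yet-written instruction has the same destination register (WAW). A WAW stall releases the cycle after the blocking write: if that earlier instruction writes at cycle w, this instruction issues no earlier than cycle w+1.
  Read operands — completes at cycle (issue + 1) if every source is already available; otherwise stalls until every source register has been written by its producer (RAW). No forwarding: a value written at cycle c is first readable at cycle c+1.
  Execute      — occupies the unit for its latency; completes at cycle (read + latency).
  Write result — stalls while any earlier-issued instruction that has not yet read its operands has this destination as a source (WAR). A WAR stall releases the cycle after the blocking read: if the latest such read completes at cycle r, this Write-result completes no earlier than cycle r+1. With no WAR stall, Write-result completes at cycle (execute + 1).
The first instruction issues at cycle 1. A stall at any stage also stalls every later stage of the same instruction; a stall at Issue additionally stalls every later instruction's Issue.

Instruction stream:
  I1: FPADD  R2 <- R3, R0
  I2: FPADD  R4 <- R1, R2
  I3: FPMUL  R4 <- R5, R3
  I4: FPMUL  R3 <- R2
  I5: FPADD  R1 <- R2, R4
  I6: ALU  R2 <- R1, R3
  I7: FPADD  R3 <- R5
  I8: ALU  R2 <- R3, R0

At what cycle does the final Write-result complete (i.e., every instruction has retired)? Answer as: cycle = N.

[1] I1 dispatched to FPADD
[2] I1 operands ready
[5] I1 complete
[6] R2←I1
[7] I2 dispatched to FPADD
[8] I2 operands ready
[11] I2 complete
[12] R4←I2
[13] I3 dispatched to FPMUL
[14] I3 operands ready
[19] I3 complete
[20] R4←I3
[21] I4 dispatched to FPMUL
[22] I4 operands ready, I5 dispatched to FPADD
[23] I5 operands ready, I6 dispatched to ALU
[26] I5 complete
[27] I4 complete, R1←I5
[28] R3←I4
[29] I6 operands ready, I7 dispatched to FPADD
[30] I6 complete, I7 operands ready
[31] R2←I6
[32] I8 dispatched to ALU
[33] I7 complete
[34] R3←I7
[35] I8 operands ready
[36] I8 complete
[37] R2←I8

cycle = 37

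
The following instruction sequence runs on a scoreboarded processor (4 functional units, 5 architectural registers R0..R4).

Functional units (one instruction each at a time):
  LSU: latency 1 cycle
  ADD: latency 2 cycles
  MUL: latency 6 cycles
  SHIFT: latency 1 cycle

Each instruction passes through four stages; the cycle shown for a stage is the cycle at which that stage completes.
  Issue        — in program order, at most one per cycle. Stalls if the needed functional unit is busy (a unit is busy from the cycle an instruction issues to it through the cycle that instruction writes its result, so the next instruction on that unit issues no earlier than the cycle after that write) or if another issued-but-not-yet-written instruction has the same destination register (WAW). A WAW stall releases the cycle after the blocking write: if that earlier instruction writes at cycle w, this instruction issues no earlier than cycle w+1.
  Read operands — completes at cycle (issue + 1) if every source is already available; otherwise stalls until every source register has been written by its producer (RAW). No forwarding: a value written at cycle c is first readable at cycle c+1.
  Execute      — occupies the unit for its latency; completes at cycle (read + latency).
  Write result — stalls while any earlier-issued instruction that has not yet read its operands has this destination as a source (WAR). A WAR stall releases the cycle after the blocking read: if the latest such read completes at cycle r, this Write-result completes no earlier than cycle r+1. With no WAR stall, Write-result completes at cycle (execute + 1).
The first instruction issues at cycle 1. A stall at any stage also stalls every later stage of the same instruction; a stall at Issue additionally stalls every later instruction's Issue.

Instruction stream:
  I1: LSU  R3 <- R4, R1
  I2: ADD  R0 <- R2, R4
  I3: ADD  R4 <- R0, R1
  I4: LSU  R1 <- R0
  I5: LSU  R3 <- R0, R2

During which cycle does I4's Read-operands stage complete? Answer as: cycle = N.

cycle = 9

I1: IS=1 RO=2 EX=3 WR=4
I2: IS=2 RO=3 EX=5 WR=6
I3: IS=7 RO=8 EX=10 WR=11  [struct: ADD busy until I2 writes@6]
I4: IS=8 RO=9 EX=10 WR=11
I5: IS=12 RO=13 EX=14 WR=15  [struct: LSU busy until I4 writes@11]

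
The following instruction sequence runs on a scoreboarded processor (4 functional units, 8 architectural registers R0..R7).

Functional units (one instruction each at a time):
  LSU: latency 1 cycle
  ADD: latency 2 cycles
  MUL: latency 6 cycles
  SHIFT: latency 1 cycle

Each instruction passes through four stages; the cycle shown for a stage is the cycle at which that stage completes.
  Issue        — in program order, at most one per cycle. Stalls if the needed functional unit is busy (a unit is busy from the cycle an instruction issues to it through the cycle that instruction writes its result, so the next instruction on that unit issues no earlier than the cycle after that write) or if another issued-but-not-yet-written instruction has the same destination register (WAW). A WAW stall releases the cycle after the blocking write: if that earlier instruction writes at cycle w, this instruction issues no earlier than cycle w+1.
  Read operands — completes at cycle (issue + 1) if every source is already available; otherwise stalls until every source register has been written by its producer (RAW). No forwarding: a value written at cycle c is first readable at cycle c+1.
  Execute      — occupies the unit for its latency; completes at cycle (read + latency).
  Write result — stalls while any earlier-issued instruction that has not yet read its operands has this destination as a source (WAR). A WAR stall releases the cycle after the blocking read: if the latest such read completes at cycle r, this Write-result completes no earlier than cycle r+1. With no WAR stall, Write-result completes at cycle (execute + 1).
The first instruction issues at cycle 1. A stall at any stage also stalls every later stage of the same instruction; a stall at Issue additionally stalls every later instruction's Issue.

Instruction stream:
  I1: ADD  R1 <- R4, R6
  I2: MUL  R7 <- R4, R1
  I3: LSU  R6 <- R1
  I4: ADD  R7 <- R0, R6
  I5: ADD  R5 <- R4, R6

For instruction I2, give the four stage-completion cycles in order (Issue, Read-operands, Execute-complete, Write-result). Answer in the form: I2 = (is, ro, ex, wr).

I2 = (2, 6, 12, 13)

[I1] 1/2/4/5
[I2] 2/6/12/13  (RAW R1: wait I1 write@5)
[I3] 3/6/7/8  (RAW R1: wait I1 write@5)
[I4] 14/15/17/18  (WAW R7: wait I2 write@13)
[I5] 19/20/22/23  (struct: ADD busy until I4 writes@18)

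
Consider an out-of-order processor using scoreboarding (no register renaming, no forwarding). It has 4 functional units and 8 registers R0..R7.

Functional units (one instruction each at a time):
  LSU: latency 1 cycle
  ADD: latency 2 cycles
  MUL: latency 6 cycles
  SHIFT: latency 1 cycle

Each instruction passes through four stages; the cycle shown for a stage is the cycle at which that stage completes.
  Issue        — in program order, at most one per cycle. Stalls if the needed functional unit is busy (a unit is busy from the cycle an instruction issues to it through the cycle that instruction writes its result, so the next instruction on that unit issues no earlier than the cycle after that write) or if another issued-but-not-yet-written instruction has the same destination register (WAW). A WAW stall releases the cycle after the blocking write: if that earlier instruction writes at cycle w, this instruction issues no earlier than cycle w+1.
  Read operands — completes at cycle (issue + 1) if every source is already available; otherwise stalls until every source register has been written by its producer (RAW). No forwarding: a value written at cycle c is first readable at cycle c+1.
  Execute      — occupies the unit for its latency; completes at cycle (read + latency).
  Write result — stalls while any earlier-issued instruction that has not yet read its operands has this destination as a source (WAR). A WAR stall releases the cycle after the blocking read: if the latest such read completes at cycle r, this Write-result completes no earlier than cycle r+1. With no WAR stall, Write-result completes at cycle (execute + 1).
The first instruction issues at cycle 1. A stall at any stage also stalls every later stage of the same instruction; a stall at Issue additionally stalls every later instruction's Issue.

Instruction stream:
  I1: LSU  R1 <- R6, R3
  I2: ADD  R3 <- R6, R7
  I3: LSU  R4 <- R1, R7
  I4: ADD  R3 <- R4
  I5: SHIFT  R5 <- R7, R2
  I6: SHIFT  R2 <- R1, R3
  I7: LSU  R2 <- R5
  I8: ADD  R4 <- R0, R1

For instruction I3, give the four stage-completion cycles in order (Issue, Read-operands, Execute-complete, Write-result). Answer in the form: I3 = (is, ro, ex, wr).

[I1] 1/2/3/4
[I2] 2/3/5/6
[I3] 5/6/7/8  (struct: LSU busy until I1 writes@4)
[I4] 7/9/11/12  (struct: ADD busy until I2 writes@6; RAW R4: wait I3 write@8)
[I5] 8/9/10/11
[I6] 12/13/14/15  (struct: SHIFT busy until I5 writes@11)
[I7] 16/17/18/19  (WAW R2: wait I6 write@15)
[I8] 17/18/20/21

I3 = (5, 6, 7, 8)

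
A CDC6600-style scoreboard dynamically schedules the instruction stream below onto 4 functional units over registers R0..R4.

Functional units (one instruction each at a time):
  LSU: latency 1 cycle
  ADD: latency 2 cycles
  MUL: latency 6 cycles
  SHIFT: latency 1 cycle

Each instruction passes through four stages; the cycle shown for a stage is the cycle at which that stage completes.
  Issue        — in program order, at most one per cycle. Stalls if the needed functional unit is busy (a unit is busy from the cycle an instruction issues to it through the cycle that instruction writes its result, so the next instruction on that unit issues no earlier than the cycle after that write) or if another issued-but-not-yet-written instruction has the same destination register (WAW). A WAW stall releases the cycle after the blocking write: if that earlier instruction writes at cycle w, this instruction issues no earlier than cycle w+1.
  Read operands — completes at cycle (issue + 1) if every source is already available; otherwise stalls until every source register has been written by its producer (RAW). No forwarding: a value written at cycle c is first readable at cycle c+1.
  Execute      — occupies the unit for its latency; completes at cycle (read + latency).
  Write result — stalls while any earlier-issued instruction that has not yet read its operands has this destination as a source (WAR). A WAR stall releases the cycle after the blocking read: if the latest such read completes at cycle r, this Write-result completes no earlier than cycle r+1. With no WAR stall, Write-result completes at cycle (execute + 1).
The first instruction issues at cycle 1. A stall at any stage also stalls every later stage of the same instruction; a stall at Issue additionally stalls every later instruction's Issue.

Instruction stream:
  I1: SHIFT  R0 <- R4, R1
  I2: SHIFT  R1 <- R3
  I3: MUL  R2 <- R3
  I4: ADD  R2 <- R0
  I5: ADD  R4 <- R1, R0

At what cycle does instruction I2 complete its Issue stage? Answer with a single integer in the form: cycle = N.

  I1 | 1 | 2 | 3 | 4
  I2 | 5 | 6 | 7 | 8   struct: SHIFT busy until I1 writes@4
  I3 | 6 | 7 | 13 | 14
  I4 | 15 | 16 | 18 | 19   WAW R2: wait I3 write@14
  I5 | 20 | 21 | 23 | 24   struct: ADD busy until I4 writes@19

cycle = 5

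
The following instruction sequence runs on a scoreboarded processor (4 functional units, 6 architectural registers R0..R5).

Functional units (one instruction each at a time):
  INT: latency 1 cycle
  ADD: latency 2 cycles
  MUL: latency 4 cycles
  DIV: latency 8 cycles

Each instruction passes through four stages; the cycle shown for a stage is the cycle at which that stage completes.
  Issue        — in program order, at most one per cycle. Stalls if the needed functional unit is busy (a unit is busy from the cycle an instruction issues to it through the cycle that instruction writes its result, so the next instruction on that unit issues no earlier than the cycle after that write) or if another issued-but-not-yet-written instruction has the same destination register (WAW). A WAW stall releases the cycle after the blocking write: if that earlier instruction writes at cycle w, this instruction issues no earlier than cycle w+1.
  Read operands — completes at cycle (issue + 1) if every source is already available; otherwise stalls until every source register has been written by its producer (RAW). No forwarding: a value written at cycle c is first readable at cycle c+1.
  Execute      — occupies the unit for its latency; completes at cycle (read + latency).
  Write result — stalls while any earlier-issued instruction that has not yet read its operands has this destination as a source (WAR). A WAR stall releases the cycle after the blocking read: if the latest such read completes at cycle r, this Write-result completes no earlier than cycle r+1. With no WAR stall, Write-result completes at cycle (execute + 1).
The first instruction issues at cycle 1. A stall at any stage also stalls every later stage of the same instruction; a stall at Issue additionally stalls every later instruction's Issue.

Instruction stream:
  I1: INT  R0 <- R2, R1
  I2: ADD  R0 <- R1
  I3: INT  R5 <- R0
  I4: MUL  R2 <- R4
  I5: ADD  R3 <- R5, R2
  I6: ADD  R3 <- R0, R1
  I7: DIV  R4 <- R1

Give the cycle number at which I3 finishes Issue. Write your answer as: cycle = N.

  I1 | 1 | 2 | 3 | 4
  I2 | 5 | 6 | 8 | 9   WAW R0: wait I1 write@4
  I3 | 6 | 10 | 11 | 12   RAW R0: wait I2 write@9
  I4 | 7 | 8 | 12 | 13
  I5 | 10 | 14 | 16 | 17   struct: ADD busy until I2 writes@9 · RAW R2: wait I4 write@13
  I6 | 18 | 19 | 21 | 22   struct: ADD busy until I5 writes@17
  I7 | 19 | 20 | 28 | 29

cycle = 6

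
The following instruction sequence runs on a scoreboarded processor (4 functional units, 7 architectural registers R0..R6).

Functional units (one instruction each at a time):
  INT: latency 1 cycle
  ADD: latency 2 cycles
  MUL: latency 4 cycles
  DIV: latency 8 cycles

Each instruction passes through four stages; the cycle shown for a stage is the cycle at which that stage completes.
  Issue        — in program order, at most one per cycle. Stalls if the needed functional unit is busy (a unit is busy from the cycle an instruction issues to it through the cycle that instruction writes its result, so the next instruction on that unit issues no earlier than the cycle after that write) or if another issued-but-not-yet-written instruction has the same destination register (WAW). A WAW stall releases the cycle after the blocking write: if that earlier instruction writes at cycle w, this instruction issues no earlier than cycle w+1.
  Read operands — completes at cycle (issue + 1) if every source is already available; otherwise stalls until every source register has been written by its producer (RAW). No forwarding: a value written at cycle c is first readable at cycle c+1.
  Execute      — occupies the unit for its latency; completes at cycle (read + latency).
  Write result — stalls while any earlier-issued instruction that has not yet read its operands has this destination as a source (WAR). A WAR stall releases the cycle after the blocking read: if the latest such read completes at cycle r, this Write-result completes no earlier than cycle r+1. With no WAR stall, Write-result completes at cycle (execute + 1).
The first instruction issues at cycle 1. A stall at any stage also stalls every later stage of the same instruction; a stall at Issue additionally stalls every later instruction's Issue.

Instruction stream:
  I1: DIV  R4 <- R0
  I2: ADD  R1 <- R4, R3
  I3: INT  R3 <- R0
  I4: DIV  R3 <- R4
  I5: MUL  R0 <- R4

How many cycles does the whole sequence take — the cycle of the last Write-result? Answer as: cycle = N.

I1: IS=1 RO=2 EX=10 WR=11
I2: IS=2 RO=12 EX=14 WR=15  [RAW R4: wait I1 write@11]
I3: IS=3 RO=4 EX=5 WR=13  [WAR R3: wait I2 read@12]
I4: IS=14 RO=15 EX=23 WR=24  [WAW R3: wait I3 write@13]
I5: IS=15 RO=16 EX=20 WR=21

cycle = 24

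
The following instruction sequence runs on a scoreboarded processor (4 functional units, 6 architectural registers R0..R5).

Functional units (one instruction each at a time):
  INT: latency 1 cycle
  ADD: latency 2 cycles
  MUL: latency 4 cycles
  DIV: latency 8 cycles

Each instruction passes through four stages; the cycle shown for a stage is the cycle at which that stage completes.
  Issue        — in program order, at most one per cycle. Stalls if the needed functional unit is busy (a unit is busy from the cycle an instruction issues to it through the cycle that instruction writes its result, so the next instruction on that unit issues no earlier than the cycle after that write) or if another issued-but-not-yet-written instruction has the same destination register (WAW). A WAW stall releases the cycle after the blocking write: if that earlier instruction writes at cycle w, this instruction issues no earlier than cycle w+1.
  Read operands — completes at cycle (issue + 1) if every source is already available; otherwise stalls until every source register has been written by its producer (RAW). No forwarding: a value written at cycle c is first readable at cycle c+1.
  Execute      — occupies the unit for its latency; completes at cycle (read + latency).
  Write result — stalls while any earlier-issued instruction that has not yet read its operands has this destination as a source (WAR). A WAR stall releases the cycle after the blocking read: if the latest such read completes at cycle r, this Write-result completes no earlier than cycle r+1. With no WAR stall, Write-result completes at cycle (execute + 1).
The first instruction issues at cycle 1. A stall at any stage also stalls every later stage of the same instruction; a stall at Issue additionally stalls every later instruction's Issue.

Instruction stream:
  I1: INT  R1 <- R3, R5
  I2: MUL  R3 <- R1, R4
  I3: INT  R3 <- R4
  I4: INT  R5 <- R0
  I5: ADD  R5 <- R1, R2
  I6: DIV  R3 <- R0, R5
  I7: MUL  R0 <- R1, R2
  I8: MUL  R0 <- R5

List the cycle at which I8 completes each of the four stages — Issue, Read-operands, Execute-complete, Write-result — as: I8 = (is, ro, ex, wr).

I8 = (28, 29, 33, 34)

1) issue 1, read 2, done 3, write 4
2) issue 2, read 5, done 9, write 10  <RAW R1: wait I1 write@4>
3) issue 11, read 12, done 13, write 14  <WAW R3: wait I2 write@10>
4) issue 15, read 16, done 17, write 18  <struct: INT busy until I3 writes@14>
5) issue 19, read 20, done 22, write 23  <WAW R5: wait I4 write@18>
6) issue 20, read 24, done 32, write 33  <RAW R5: wait I5 write@23>
7) issue 21, read 22, done 26, write 27
8) issue 28, read 29, done 33, write 34  <struct: MUL busy until I7 writes@27>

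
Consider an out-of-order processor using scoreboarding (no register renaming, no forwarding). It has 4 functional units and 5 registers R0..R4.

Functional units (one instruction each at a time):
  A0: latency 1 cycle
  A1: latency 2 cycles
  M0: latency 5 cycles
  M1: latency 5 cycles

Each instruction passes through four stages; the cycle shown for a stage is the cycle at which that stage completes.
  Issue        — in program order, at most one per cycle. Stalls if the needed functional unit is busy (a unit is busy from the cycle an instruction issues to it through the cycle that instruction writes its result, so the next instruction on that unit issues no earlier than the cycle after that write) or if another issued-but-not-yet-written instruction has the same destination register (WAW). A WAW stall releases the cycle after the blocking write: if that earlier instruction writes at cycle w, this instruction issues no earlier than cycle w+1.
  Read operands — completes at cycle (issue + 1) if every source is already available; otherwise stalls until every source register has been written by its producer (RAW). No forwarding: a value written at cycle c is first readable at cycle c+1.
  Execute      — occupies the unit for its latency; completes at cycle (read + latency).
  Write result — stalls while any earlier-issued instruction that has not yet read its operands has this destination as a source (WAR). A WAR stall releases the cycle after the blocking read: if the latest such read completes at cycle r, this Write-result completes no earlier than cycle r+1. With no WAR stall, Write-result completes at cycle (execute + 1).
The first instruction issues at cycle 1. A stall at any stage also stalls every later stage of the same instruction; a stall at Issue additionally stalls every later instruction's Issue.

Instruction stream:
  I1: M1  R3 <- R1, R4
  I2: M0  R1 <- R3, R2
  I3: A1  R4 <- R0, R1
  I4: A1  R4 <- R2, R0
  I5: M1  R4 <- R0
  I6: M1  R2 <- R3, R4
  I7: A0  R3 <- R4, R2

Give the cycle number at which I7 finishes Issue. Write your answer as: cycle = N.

I1  is:1  ro:2  ex:7  wr:8
I2  is:2  ro:9  ex:14  wr:15  — RAW R3: wait I1 write@8
I3  is:3  ro:16  ex:18  wr:19  — RAW R1: wait I2 write@15
I4  is:20  ro:21  ex:23  wr:24  — struct: A1 busy until I3 writes@19
I5  is:25  ro:26  ex:31  wr:32  — WAW R4: wait I4 write@24
I6  is:33  ro:34  ex:39  wr:40  — struct: M1 busy until I5 writes@32
I7  is:34  ro:41  ex:42  wr:43  — RAW R2: wait I6 write@40

cycle = 34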